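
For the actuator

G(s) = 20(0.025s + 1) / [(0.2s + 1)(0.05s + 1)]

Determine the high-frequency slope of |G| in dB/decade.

-20 dB/decade

Each pole contributes −20 dB/decade at high frequency; each zero contributes +20 dB/decade.
Net: 1 zero(s) − 2 pole(s) → -20 dB/decade.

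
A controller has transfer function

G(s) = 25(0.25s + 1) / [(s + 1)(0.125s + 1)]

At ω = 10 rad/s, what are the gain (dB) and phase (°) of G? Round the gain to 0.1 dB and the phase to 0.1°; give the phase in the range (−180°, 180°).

12.4 dB, -67.4°

At ω = 10 rad/s:
zero (1 + j10·0.25) = 1 + j2.5 → |·| ≈ 2.6926, ∠ ≈ 68.20°
pole (1 + j10·1) = 1 + j10 → |·| ≈ 10.05, ∠ ≈ 84.29°
pole (1 + j10·0.125) = 1 + j1.25 → |·| ≈ 1.6008, ∠ ≈ 51.34°
|G| = 25 · 2.6926 / (10.05 · 1.6008) ≈ 4.1842
Gain = 20 log₁₀(4.1842) ≈ 12.43 dB
∠G = (68.20°) − (84.29° + 51.34°) = -67.43°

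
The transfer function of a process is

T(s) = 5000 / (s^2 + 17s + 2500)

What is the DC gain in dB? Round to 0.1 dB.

T(0) = 5000 / 2500 = 2
20 log₁₀(2) ≈ 6.02 dB

6.0 dB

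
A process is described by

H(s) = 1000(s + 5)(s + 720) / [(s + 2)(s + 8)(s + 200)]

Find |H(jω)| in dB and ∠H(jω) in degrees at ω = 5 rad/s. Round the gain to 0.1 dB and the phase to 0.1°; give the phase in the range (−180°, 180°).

54.0 dB, -56.2°

At s = jω = j5:
zero (s+5): 5 + j5 → |·| = √(5²+5²) = √50 ≈ 7.0711, ∠ = arctan(5/5) ≈ 45.00°
zero (s+720): 720 + j5 → |·| = √(720²+5²) = √518425 ≈ 720.02, ∠ = arctan(5/720) ≈ 0.40°
pole (s+2): 2 + j5 → |·| = √(2²+5²) = √29 ≈ 5.3852, ∠ = arctan(5/2) ≈ 68.20°
pole (s+8): 8 + j5 → |·| = √(8²+5²) = √89 ≈ 9.434, ∠ = arctan(5/8) ≈ 32.01°
pole (s+200): 200 + j5 → |·| = √(200²+5²) = √40025 ≈ 200.06, ∠ = arctan(5/200) ≈ 1.43°
|H| = 1000 · 5091.3 / 10164 ≈ 500.91
Gain = 20 log₁₀(500.91) ≈ 54.00 dB
∠H = 45.40° − 101.64° = -56.24°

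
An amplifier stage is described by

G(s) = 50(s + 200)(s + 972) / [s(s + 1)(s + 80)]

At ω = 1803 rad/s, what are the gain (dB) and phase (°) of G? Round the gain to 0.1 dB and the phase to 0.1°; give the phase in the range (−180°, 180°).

At s = jω = j1803:
zero (s+200): 200 + j1803 → |·| = √(200²+1803²) = √3290809 ≈ 1814.1, ∠ = arctan(1803/200) ≈ 83.67°
zero (s+972): 972 + j1803 → |·| = √(972²+1803²) = √4195593 ≈ 2048.3, ∠ = arctan(1803/972) ≈ 61.67°
pole (s+1): 1 + j1803 → |·| = √(1²+1803²) = √3250810 ≈ 1803, ∠ = arctan(1803/1) ≈ 89.97°
pole (s+80): 80 + j1803 → |·| = √(80²+1803²) = √3257209 ≈ 1804.8, ∠ = arctan(1803/80) ≈ 87.46°
pole at origin: |s| = 1803, ∠ = 90.00° (in denominator)
|G| = 50 · 3.7158e+06 / 5.8671e+09 ≈ 0.031666
Gain = 20 log₁₀(0.031666) ≈ -29.99 dB
∠G = 145.34° − 267.43° = -122.09°

-30.0 dB, -122.1°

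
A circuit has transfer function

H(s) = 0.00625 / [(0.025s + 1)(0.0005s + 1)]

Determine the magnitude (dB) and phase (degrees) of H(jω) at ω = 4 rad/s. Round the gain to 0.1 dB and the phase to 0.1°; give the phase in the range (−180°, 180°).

At ω = 4 rad/s:
pole (1 + j4·0.025) = 1 + j0.1 → |·| ≈ 1.005, ∠ ≈ 5.71°
pole (1 + j4·0.0005) = 1 + j0.002 → |·| ≈ 1, ∠ ≈ 0.11°
|H| = 0.00625 · 1 / (1.005 · 1) ≈ 0.0062189
Gain = 20 log₁₀(0.0062189) ≈ -44.13 dB
∠H = (0°) − (5.71° + 0.11°) = -5.82°

-44.1 dB, -5.8°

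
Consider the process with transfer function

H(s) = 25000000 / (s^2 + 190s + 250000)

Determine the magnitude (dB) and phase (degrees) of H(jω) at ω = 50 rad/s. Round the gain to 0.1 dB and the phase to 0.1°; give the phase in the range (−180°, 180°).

At s = jω = j50:
quadratic: (j50)² + 190·j50 + 250000 = 247500 + j9500 → |·| ≈ 2.4768e+05, ∠ ≈ 2.20°
|H| = 25000000 / 2.4768e+05 ≈ 100.94
Gain = 20 log₁₀(100.94) ≈ 40.08 dB
∠H = 0.00° − 2.20° = -2.20°

40.1 dB, -2.2°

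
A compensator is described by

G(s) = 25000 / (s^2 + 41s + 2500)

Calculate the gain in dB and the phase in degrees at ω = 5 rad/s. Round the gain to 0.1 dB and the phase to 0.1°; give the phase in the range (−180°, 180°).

At s = jω = j5:
quadratic: (j5)² + 41·j5 + 2500 = 2475 + j205 → |·| ≈ 2483.5, ∠ ≈ 4.73°
|G| = 25000 / 2483.5 ≈ 10.066
Gain = 20 log₁₀(10.066) ≈ 20.06 dB
∠G = 0.00° − 4.73° = -4.73°

20.1 dB, -4.7°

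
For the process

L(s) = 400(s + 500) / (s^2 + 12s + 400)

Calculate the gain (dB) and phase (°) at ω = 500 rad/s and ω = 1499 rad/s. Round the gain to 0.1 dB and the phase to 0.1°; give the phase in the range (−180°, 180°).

At s = jω = j500:
zero (s+500): 500 + j500 → |·| = √(500²+500²) = √500000 ≈ 707.11, ∠ = arctan(500/500) ≈ 45.00°
quadratic: (j500)² + 12·j500 + 400 = -249600 + j6000 → |·| ≈ 2.4967e+05, ∠ ≈ 178.62°
|L| = 400 · 707.11 / 2.4967e+05 ≈ 1.1329
Gain = 20 log₁₀(1.1329) ≈ 1.08 dB
∠L = 45.00° − 178.62° = -133.62°

At s = jω = j1499:
zero (s+500): 500 + j1499 → |·| = √(500²+1499²) = √2497001 ≈ 1580.2, ∠ = arctan(1499/500) ≈ 71.55°
quadratic: (j1499)² + 12·j1499 + 400 = -2246601 + j17988 → |·| ≈ 2.2467e+06, ∠ ≈ 179.54°
|L| = 400 · 1580.2 / 2.2467e+06 ≈ 0.28134
Gain = 20 log₁₀(0.28134) ≈ -11.02 dB
∠L = 71.55° − 179.54° = -107.99°

ω = 500: 1.1 dB, -133.6°; ω = 1499: -11.0 dB, -108.0°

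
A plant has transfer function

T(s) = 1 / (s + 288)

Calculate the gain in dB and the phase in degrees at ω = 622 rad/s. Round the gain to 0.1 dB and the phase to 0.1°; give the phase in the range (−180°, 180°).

At s = jω = j622:
pole (s+288): 288 + j622 → |·| = √(288²+622²) = √469828 ≈ 685.44, ∠ = arctan(622/288) ≈ 65.15°
|T| = 1 / 685.44 ≈ 0.0014589
Gain = 20 log₁₀(0.0014589) ≈ -56.72 dB
∠T = 0.00° − 65.15° = -65.15°

-56.7 dB, -65.2°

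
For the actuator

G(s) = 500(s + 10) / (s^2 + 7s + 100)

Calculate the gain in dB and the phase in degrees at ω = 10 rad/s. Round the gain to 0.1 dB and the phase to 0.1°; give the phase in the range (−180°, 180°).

40.1 dB, -45.0°

At s = jω = j10:
zero (s+10): 10 + j10 → |·| = √(10²+10²) = √200 ≈ 14.142, ∠ = arctan(10/10) ≈ 45.00°
quadratic: (j10)² + 7·j10 + 100 = 0 + j70 → |·| ≈ 70, ∠ ≈ 90.00°
|G| = 500 · 14.142 / 70 ≈ 101.01
Gain = 20 log₁₀(101.01) ≈ 40.09 dB
∠G = 45.00° − 90.00° = -45.00°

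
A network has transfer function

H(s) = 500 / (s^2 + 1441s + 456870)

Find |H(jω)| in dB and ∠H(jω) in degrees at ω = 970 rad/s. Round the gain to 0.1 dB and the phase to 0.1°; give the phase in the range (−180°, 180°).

-69.4 dB, -109.1°

Substitute s = j970:
Numerator: 500 = 500 + j0
Denominator: (j970)^2 + 1441(j970) + 456870 = -484030 + j1397770
|N| = √(500² + 0²) ≈ 500, ∠N ≈ 0.00°
|D| = √(484030² + 1397770²) ≈ 1.4792e+06, ∠D ≈ 109.10°
|H| = 500 / 1.4792e+06 ≈ 0.00033802
Gain = 20 log₁₀(0.00033802) ≈ -69.42 dB
∠H = 0.00° − 109.10° = -109.10°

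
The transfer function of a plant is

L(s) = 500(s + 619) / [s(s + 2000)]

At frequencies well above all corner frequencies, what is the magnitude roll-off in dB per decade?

Each pole contributes −20 dB/decade at high frequency; each zero contributes +20 dB/decade.
Net: 1 zero(s) − 2 pole(s) → -20 dB/decade.

-20 dB/decade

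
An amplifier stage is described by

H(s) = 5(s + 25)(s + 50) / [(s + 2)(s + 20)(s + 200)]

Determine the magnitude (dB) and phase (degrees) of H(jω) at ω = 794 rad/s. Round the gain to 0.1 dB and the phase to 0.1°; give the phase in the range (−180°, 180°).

At s = jω = j794:
zero (s+25): 25 + j794 → |·| = √(25²+794²) = √631061 ≈ 794.39, ∠ = arctan(794/25) ≈ 88.20°
zero (s+50): 50 + j794 → |·| = √(50²+794²) = √632936 ≈ 795.57, ∠ = arctan(794/50) ≈ 86.40°
pole (s+2): 2 + j794 → |·| = √(2²+794²) = √630440 ≈ 794, ∠ = arctan(794/2) ≈ 89.86°
pole (s+20): 20 + j794 → |·| = √(20²+794²) = √630836 ≈ 794.25, ∠ = arctan(794/20) ≈ 88.56°
pole (s+200): 200 + j794 → |·| = √(200²+794²) = √670436 ≈ 818.8, ∠ = arctan(794/200) ≈ 75.86°
|H| = 5 · 6.3199e+05 / 5.1636e+08 ≈ 0.0061197
Gain = 20 log₁₀(0.0061197) ≈ -44.27 dB
∠H = 174.60° − 254.28° = -79.68°

-44.3 dB, -79.7°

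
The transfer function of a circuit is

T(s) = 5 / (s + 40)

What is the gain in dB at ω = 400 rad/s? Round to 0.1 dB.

Substitute s = j400:
Numerator: 5 = 5 + j0
Denominator: (j400) + 40 = 40 + j400
|N| = √(5² + 0²) ≈ 5, ∠N ≈ 0.00°
|D| = √(40² + 400²) ≈ 402, ∠D ≈ 84.29°
|T| = 5 / 402 ≈ 0.012438
Gain = 20 log₁₀(0.012438) ≈ -38.10 dB

-38.1 dB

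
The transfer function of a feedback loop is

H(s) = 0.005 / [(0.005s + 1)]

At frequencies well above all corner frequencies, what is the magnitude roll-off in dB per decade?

Each pole contributes −20 dB/decade at high frequency; each zero contributes +20 dB/decade.
Net: 0 zero(s) − 1 pole(s) → -20 dB/decade.

-20 dB/decade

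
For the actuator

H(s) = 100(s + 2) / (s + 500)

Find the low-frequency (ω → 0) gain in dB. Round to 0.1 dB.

-8.0 dB

H(0) = 100·2 / (500) = 0.4
20 log₁₀(0.4) ≈ -7.96 dB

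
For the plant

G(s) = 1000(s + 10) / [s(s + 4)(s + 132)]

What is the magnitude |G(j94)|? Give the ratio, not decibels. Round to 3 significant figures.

0.0660

At s = jω = j94:
zero (s+10): 10 + j94 → |·| = √(10²+94²) = √8936 ≈ 94.53, ∠ = arctan(94/10) ≈ 83.93°
pole (s+4): 4 + j94 → |·| = √(4²+94²) = √8852 ≈ 94.085, ∠ = arctan(94/4) ≈ 87.56°
pole (s+132): 132 + j94 → |·| = √(132²+94²) = √26260 ≈ 162.05, ∠ = arctan(94/132) ≈ 35.46°
pole at origin: |s| = 94, ∠ = 90.00° (in denominator)
|G| = 1000 · 94.53 / 1.4332e+06 ≈ 0.065957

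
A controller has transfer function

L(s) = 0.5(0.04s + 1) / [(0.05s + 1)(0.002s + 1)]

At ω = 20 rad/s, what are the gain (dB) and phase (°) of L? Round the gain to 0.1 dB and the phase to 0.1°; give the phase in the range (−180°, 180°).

-6.9 dB, -8.6°

At ω = 20 rad/s:
zero (1 + j20·0.04) = 1 + j0.8 → |·| ≈ 1.2806, ∠ ≈ 38.66°
pole (1 + j20·0.05) = 1 + j1 → |·| ≈ 1.4142, ∠ ≈ 45.00°
pole (1 + j20·0.002) = 1 + j0.04 → |·| ≈ 1.0008, ∠ ≈ 2.29°
|L| = 0.5 · 1.2806 / (1.4142 · 1.0008) ≈ 0.4524
Gain = 20 log₁₀(0.4524) ≈ -6.89 dB
∠L = (38.66°) − (45.00° + 2.29°) = -8.63°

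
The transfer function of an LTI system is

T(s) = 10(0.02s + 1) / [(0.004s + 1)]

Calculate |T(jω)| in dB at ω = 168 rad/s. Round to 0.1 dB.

At ω = 168 rad/s:
zero (1 + j168·0.02) = 1 + j3.36 → |·| ≈ 3.5057, ∠ ≈ 73.43°
pole (1 + j168·0.004) = 1 + j0.672 → |·| ≈ 1.2048, ∠ ≈ 33.90°
|T| = 10 · 3.5057 / (1.2048) ≈ 29.098
Gain = 20 log₁₀(29.098) ≈ 29.28 dB

29.3 dB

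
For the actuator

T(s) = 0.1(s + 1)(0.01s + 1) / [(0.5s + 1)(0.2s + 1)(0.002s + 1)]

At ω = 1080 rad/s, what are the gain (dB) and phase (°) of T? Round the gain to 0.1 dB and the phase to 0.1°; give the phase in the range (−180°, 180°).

-47.5 dB, -70.1°

At ω = 1080 rad/s:
zero (1 + j1080·1) = 1 + j1080 → |·| ≈ 1080, ∠ ≈ 89.95°
zero (1 + j1080·0.01) = 1 + j10.8 → |·| ≈ 10.846, ∠ ≈ 84.71°
pole (1 + j1080·0.5) = 1 + j540 → |·| ≈ 540, ∠ ≈ 89.89°
pole (1 + j1080·0.2) = 1 + j216 → |·| ≈ 216, ∠ ≈ 89.73°
pole (1 + j1080·0.002) = 1 + j2.16 → |·| ≈ 2.3803, ∠ ≈ 65.16°
|T| = 0.1 · 1080 · 10.846 / (540 · 216 · 2.3803) ≈ 0.004219
Gain = 20 log₁₀(0.004219) ≈ -47.50 dB
∠T = (89.95° + 84.71°) − (89.89° + 89.73° + 65.16°) = -70.12°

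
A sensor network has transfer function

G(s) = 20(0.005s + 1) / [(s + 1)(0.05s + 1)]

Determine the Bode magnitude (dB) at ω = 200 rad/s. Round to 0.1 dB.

At ω = 200 rad/s:
zero (1 + j200·0.005) = 1 + j1 → |·| ≈ 1.4142, ∠ ≈ 45.00°
pole (1 + j200·1) = 1 + j200 → |·| ≈ 200, ∠ ≈ 89.71°
pole (1 + j200·0.05) = 1 + j10 → |·| ≈ 10.05, ∠ ≈ 84.29°
|G| = 20 · 1.4142 / (200 · 10.05) ≈ 0.014072
Gain = 20 log₁₀(0.014072) ≈ -37.03 dB

-37.0 dB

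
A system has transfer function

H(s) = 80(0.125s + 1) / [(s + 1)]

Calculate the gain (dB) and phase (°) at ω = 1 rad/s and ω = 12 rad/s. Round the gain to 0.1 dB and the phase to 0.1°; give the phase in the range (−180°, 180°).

ω = 1: 35.1 dB, -37.9°; ω = 12: 21.6 dB, -28.9°

At ω = 1 rad/s:
zero (1 + j1·0.125) = 1 + j0.125 → |·| ≈ 1.0078, ∠ ≈ 7.13°
pole (1 + j1·1) = 1 + j1 → |·| ≈ 1.4142, ∠ ≈ 45.00°
|H| = 80 · 1.0078 / (1.4142) ≈ 57.01
Gain = 20 log₁₀(57.01) ≈ 35.12 dB
∠H = (7.13°) − (45.00°) = -37.87°

At ω = 12 rad/s:
zero (1 + j12·0.125) = 1 + j1.5 → |·| ≈ 1.8028, ∠ ≈ 56.31°
pole (1 + j12·1) = 1 + j12 → |·| ≈ 12.042, ∠ ≈ 85.24°
|H| = 80 · 1.8028 / (12.042) ≈ 11.977
Gain = 20 log₁₀(11.977) ≈ 21.57 dB
∠H = (56.31°) − (85.24°) = -28.93°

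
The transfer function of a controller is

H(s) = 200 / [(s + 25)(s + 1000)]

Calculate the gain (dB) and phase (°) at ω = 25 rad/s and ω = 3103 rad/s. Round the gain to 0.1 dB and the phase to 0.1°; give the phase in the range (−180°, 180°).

At s = jω = j25:
pole (s+25): 25 + j25 → |·| = √(25²+25²) = √1250 ≈ 35.355, ∠ = arctan(25/25) ≈ 45.00°
pole (s+1000): 1000 + j25 → |·| = √(1000²+25²) = √1000625 ≈ 1000.3, ∠ = arctan(25/1000) ≈ 1.43°
|H| = 200 / 35366 ≈ 0.0056551
Gain = 20 log₁₀(0.0056551) ≈ -44.95 dB
∠H = 0.00° − 46.43° = -46.43°

At s = jω = j3103:
pole (s+25): 25 + j3103 → |·| = √(25²+3103²) = √9629234 ≈ 3103.1, ∠ = arctan(3103/25) ≈ 89.54°
pole (s+1000): 1000 + j3103 → |·| = √(1000²+3103²) = √10628609 ≈ 3260.2, ∠ = arctan(3103/1000) ≈ 72.14°
|H| = 200 / 1.0117e+07 ≈ 1.9769e-05
Gain = 20 log₁₀(1.9769e-05) ≈ -94.08 dB
∠H = 0.00° − 161.68° = -161.68°

ω = 25: -45.0 dB, -46.4°; ω = 3103: -94.1 dB, -161.7°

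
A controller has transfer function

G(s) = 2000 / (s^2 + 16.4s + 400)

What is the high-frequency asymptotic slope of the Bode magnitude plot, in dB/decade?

Each pole contributes −20 dB/decade at high frequency; each zero contributes +20 dB/decade.
Net: 0 zero(s) − 2 pole(s) → -40 dB/decade.

-40 dB/decade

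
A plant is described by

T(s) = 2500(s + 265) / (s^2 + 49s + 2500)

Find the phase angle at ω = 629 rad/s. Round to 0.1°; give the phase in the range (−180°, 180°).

-108.4°

At s = jω = j629:
zero (s+265): 265 + j629 → |·| = √(265²+629²) = √465866 ≈ 682.54, ∠ = arctan(629/265) ≈ 67.15°
quadratic: (j629)² + 49·j629 + 2500 = -393141 + j30821 → |·| ≈ 3.9435e+05, ∠ ≈ 175.52°
∠T = 67.15° − 175.52° = -108.37°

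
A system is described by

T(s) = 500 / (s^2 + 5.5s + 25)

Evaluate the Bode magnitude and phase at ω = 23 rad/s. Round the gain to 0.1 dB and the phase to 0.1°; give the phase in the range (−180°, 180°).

At s = jω = j23:
quadratic: (j23)² + 5.5·j23 + 25 = -504 + j126.5 → |·| ≈ 519.63, ∠ ≈ 165.91°
|T| = 500 / 519.63 ≈ 0.96222
Gain = 20 log₁₀(0.96222) ≈ -0.33 dB
∠T = 0.00° − 165.91° = -165.91°

-0.3 dB, -165.9°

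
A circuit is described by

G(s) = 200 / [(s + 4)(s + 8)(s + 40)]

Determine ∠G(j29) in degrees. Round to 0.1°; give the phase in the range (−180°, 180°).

At s = jω = j29:
pole (s+4): 4 + j29 → |·| = √(4²+29²) = √857 ≈ 29.275, ∠ = arctan(29/4) ≈ 82.15°
pole (s+8): 8 + j29 → |·| = √(8²+29²) = √905 ≈ 30.083, ∠ = arctan(29/8) ≈ 74.58°
pole (s+40): 40 + j29 → |·| = √(40²+29²) = √2441 ≈ 49.406, ∠ = arctan(29/40) ≈ 35.94°
∠G = 0.00° − 192.67° = -192.67° ≡ 167.33° (principal value)

167.3°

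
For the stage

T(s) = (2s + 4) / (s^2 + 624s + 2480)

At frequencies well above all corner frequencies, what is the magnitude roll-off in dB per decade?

-20 dB/decade

Each pole contributes −20 dB/decade at high frequency; each zero contributes +20 dB/decade.
Net: 1 zero(s) − 2 pole(s) → -20 dB/decade.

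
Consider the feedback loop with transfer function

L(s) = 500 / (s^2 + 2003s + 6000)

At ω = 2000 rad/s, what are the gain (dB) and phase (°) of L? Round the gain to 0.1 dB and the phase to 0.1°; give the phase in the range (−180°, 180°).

-81.1 dB, -134.9°

Substitute s = j2000:
Numerator: 500 = 500 + j0
Denominator: (j2000)^2 + 2003(j2000) + 6000 = -3994000 + j4006000
|N| = √(500² + 0²) ≈ 500, ∠N ≈ 0.00°
|D| = √(3994000² + 4006000²) ≈ 5.6569e+06, ∠D ≈ 134.91°
|L| = 500 / 5.6569e+06 ≈ 8.8388e-05
Gain = 20 log₁₀(8.8388e-05) ≈ -81.07 dB
∠L = 0.00° − 134.91° = -134.91°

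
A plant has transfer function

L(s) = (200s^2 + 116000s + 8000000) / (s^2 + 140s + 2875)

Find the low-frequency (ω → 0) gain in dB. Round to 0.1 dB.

L(0) = 8000000 / 2875 ≈ 2782.6
20 log₁₀(2782.6) ≈ 68.89 dB

68.9 dB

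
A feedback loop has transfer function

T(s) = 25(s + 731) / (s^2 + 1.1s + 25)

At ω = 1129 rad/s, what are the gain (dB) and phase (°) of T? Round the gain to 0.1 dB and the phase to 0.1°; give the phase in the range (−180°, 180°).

At s = jω = j1129:
zero (s+731): 731 + j1129 → |·| = √(731²+1129²) = √1809002 ≈ 1345, ∠ = arctan(1129/731) ≈ 57.08°
quadratic: (j1129)² + 1.1·j1129 + 25 = -1274616 + j1241.9 → |·| ≈ 1.2746e+06, ∠ ≈ 179.94°
|T| = 25 · 1345 / 1.2746e+06 ≈ 0.026381
Gain = 20 log₁₀(0.026381) ≈ -31.57 dB
∠T = 57.08° − 179.94° = -122.86°

-31.6 dB, -122.9°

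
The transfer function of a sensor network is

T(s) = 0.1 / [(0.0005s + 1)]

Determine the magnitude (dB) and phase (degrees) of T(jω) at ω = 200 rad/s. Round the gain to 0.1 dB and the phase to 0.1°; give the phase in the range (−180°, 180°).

-20.0 dB, -5.7°

At ω = 200 rad/s:
pole (1 + j200·0.0005) = 1 + j0.1 → |·| ≈ 1.005, ∠ ≈ 5.71°
|T| = 0.1 · 1 / (1.005) ≈ 0.099502
Gain = 20 log₁₀(0.099502) ≈ -20.04 dB
∠T = (0°) − (5.71°) = -5.71°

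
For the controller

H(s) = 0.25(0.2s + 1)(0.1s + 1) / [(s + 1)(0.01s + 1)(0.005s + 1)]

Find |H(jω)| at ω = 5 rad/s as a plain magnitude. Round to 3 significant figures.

At ω = 5 rad/s:
zero (1 + j5·0.2) = 1 + j1 → |·| ≈ 1.4142, ∠ ≈ 45.00°
zero (1 + j5·0.1) = 1 + j0.5 → |·| ≈ 1.118, ∠ ≈ 26.57°
pole (1 + j5·1) = 1 + j5 → |·| ≈ 5.099, ∠ ≈ 78.69°
pole (1 + j5·0.01) = 1 + j0.05 → |·| ≈ 1.0012, ∠ ≈ 2.86°
pole (1 + j5·0.005) = 1 + j0.025 → |·| ≈ 1.0003, ∠ ≈ 1.43°
|H| = 0.25 · 1.4142 · 1.118 / (5.099 · 1.0012 · 1.0003) ≈ 0.077403

0.0774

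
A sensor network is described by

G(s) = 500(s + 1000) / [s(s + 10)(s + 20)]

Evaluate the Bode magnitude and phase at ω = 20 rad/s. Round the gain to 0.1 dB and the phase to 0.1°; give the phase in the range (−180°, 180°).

31.9 dB, 162.7°

At s = jω = j20:
zero (s+1000): 1000 + j20 → |·| = √(1000²+20²) = √1000400 ≈ 1000.2, ∠ = arctan(20/1000) ≈ 1.15°
pole (s+10): 10 + j20 → |·| = √(10²+20²) = √500 ≈ 22.361, ∠ = arctan(20/10) ≈ 63.43°
pole (s+20): 20 + j20 → |·| = √(20²+20²) = √800 ≈ 28.284, ∠ = arctan(20/20) ≈ 45.00°
pole at origin: |s| = 20, ∠ = 90.00° (in denominator)
|G| = 500 · 1000.2 / 12649 ≈ 39.537
Gain = 20 log₁₀(39.537) ≈ 31.94 dB
∠G = 1.15° − 198.43° = -197.28° ≡ 162.72° (principal value)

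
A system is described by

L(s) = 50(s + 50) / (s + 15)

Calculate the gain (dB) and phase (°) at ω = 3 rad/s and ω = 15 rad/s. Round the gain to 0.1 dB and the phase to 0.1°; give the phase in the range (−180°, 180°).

At s = jω = j3:
zero (s+50): 50 + j3 → |·| = √(50²+3²) = √2509 ≈ 50.09, ∠ = arctan(3/50) ≈ 3.43°
pole (s+15): 15 + j3 → |·| = √(15²+3²) = √234 ≈ 15.297, ∠ = arctan(3/15) ≈ 11.31°
|L| = 50 · 50.09 / 15.297 ≈ 163.72
Gain = 20 log₁₀(163.72) ≈ 44.28 dB
∠L = 3.43° − 11.31° = -7.88°

At s = jω = j15:
zero (s+50): 50 + j15 → |·| = √(50²+15²) = √2725 ≈ 52.202, ∠ = arctan(15/50) ≈ 16.70°
pole (s+15): 15 + j15 → |·| = √(15²+15²) = √450 ≈ 21.213, ∠ = arctan(15/15) ≈ 45.00°
|L| = 50 · 52.202 / 21.213 ≈ 123.04
Gain = 20 log₁₀(123.04) ≈ 41.80 dB
∠L = 16.70° − 45.00° = -28.30°

ω = 3: 44.3 dB, -7.9°; ω = 15: 41.8 dB, -28.3°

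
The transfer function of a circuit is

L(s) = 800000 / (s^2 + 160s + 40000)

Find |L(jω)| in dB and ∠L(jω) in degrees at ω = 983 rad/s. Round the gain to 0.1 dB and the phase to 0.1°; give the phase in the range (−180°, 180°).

-1.4 dB, -170.4°

At s = jω = j983:
quadratic: (j983)² + 160·j983 + 40000 = -926289 + j157280 → |·| ≈ 9.3955e+05, ∠ ≈ 170.36°
|L| = 800000 / 9.3955e+05 ≈ 0.85147
Gain = 20 log₁₀(0.85147) ≈ -1.40 dB
∠L = 0.00° − 170.36° = -170.36°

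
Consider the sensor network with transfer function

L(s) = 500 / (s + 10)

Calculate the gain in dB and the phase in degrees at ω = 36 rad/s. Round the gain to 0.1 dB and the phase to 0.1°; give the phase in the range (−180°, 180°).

22.5 dB, -74.5°

At s = jω = j36:
pole (s+10): 10 + j36 → |·| = √(10²+36²) = √1396 ≈ 37.363, ∠ = arctan(36/10) ≈ 74.48°
|L| = 500 / 37.363 ≈ 13.382
Gain = 20 log₁₀(13.382) ≈ 22.53 dB
∠L = 0.00° − 74.48° = -74.48°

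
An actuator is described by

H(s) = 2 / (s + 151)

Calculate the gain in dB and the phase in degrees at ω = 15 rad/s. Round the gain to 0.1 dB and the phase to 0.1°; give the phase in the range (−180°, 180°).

Substitute s = j15:
Numerator: 2 = 2 + j0
Denominator: (j15) + 151 = 151 + j15
|N| = √(2² + 0²) ≈ 2, ∠N ≈ 0.00°
|D| = √(151² + 15²) ≈ 151.74, ∠D ≈ 5.67°
|H| = 2 / 151.74 ≈ 0.01318
Gain = 20 log₁₀(0.01318) ≈ -37.60 dB
∠H = 0.00° − 5.67° = -5.67°

-37.6 dB, -5.7°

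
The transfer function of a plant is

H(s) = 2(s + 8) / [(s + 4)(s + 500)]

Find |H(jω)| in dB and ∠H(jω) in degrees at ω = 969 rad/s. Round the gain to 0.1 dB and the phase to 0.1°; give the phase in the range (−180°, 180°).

-54.7 dB, -62.9°

At s = jω = j969:
zero (s+8): 8 + j969 → |·| = √(8²+969²) = √939025 ≈ 969.03, ∠ = arctan(969/8) ≈ 89.53°
pole (s+4): 4 + j969 → |·| = √(4²+969²) = √938977 ≈ 969.01, ∠ = arctan(969/4) ≈ 89.76°
pole (s+500): 500 + j969 → |·| = √(500²+969²) = √1188961 ≈ 1090.4, ∠ = arctan(969/500) ≈ 62.71°
|H| = 2 · 969.03 / 1.0566e+06 ≈ 0.0018342
Gain = 20 log₁₀(0.0018342) ≈ -54.73 dB
∠H = 89.53° − 152.47° = -62.94°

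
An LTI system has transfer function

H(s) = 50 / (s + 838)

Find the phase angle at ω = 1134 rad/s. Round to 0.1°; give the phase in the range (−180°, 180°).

Substitute s = j1134:
Numerator: 50 = 50 + j0
Denominator: (j1134) + 838 = 838 + j1134
|N| = √(50² + 0²) ≈ 50, ∠N ≈ 0.00°
|D| = √(838² + 1134²) ≈ 1410, ∠D ≈ 53.54°
∠H = 0.00° − 53.54° = -53.54°

-53.5°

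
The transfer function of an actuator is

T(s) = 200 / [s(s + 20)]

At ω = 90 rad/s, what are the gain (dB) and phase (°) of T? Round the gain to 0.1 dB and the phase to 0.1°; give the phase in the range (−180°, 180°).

-32.4 dB, -167.5°

At s = jω = j90:
pole (s+20): 20 + j90 → |·| = √(20²+90²) = √8500 ≈ 92.195, ∠ = arctan(90/20) ≈ 77.47°
pole at origin: |s| = 90, ∠ = 90.00° (in denominator)
|T| = 200 / 8297.5 ≈ 0.024104
Gain = 20 log₁₀(0.024104) ≈ -32.36 dB
∠T = 0.00° − 167.47° = -167.47°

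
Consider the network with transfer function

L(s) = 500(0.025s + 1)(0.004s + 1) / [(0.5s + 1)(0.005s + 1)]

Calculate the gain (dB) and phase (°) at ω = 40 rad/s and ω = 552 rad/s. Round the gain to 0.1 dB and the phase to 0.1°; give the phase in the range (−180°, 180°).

At ω = 40 rad/s:
zero (1 + j40·0.025) = 1 + j1 → |·| ≈ 1.4142, ∠ ≈ 45.00°
zero (1 + j40·0.004) = 1 + j0.16 → |·| ≈ 1.0127, ∠ ≈ 9.09°
pole (1 + j40·0.5) = 1 + j20 → |·| ≈ 20.025, ∠ ≈ 87.14°
pole (1 + j40·0.005) = 1 + j0.2 → |·| ≈ 1.0198, ∠ ≈ 11.31°
|L| = 500 · 1.4142 · 1.0127 / (20.025 · 1.0198) ≈ 35.065
Gain = 20 log₁₀(35.065) ≈ 30.90 dB
∠L = (45.00° + 9.09°) − (87.14° + 11.31°) = -44.36°

At ω = 552 rad/s:
zero (1 + j552·0.025) = 1 + j13.8 → |·| ≈ 13.836, ∠ ≈ 85.86°
zero (1 + j552·0.004) = 1 + j2.208 → |·| ≈ 2.4239, ∠ ≈ 65.63°
pole (1 + j552·0.5) = 1 + j276 → |·| ≈ 276, ∠ ≈ 89.79°
pole (1 + j552·0.005) = 1 + j2.76 → |·| ≈ 2.9356, ∠ ≈ 70.08°
|L| = 500 · 13.836 · 2.4239 / (276 · 2.9356) ≈ 20.696
Gain = 20 log₁₀(20.696) ≈ 26.32 dB
∠L = (85.86° + 65.63°) − (89.79° + 70.08°) = -8.38°

ω = 40: 30.9 dB, -44.4°; ω = 552: 26.3 dB, -8.4°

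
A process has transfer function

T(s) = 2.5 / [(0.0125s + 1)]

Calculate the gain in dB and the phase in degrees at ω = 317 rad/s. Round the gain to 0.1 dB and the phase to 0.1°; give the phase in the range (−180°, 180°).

-4.3 dB, -75.8°

At ω = 317 rad/s:
pole (1 + j317·0.0125) = 1 + j3.9625 → |·| ≈ 4.0867, ∠ ≈ 75.84°
|T| = 2.5 · 1 / (4.0867) ≈ 0.61174
Gain = 20 log₁₀(0.61174) ≈ -4.27 dB
∠T = (0°) − (75.84°) = -75.84°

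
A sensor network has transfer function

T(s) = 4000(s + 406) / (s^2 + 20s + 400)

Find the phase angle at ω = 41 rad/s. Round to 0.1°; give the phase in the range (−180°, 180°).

At s = jω = j41:
zero (s+406): 406 + j41 → |·| = √(406²+41²) = √166517 ≈ 408.06, ∠ = arctan(41/406) ≈ 5.77°
quadratic: (j41)² + 20·j41 + 400 = -1281 + j820 → |·| ≈ 1521, ∠ ≈ 147.38°
∠T = 5.77° − 147.38° = -141.61°

-141.6°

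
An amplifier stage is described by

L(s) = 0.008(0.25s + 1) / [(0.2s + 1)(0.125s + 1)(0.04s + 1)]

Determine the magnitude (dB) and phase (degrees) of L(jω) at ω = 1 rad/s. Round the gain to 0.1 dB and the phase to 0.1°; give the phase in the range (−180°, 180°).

-41.9 dB, -6.7°

At ω = 1 rad/s:
zero (1 + j1·0.25) = 1 + j0.25 → |·| ≈ 1.0308, ∠ ≈ 14.04°
pole (1 + j1·0.2) = 1 + j0.2 → |·| ≈ 1.0198, ∠ ≈ 11.31°
pole (1 + j1·0.125) = 1 + j0.125 → |·| ≈ 1.0078, ∠ ≈ 7.13°
pole (1 + j1·0.04) = 1 + j0.04 → |·| ≈ 1.0008, ∠ ≈ 2.29°
|L| = 0.008 · 1.0308 / (1.0198 · 1.0078 · 1.0008) ≈ 0.0080173
Gain = 20 log₁₀(0.0080173) ≈ -41.92 dB
∠L = (14.04°) − (11.31° + 7.13° + 2.29°) = -6.69°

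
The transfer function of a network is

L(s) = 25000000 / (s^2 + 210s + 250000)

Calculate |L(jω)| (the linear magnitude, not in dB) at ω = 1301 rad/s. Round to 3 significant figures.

17.0

At s = jω = j1301:
quadratic: (j1301)² + 210·j1301 + 250000 = -1442601 + j273210 → |·| ≈ 1.4682e+06, ∠ ≈ 169.28°
|L| = 25000000 / 1.4682e+06 ≈ 17.028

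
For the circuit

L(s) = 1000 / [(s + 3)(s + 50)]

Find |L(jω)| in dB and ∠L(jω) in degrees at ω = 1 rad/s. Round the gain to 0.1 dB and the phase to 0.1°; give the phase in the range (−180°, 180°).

At s = jω = j1:
pole (s+3): 3 + j1 → |·| = √(3²+1²) = √10 ≈ 3.1623, ∠ = arctan(1/3) ≈ 18.43°
pole (s+50): 50 + j1 → |·| = √(50²+1²) = √2501 ≈ 50.01, ∠ = arctan(1/50) ≈ 1.15°
|L| = 1000 / 158.15 ≈ 6.3231
Gain = 20 log₁₀(6.3231) ≈ 16.02 dB
∠L = 0.00° − 19.58° = -19.58°

16.0 dB, -19.6°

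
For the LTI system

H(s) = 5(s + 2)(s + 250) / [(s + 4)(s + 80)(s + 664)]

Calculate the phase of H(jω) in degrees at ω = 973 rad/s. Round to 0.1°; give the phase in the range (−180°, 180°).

At s = jω = j973:
zero (s+2): 2 + j973 → |·| = √(2²+973²) = √946733 ≈ 973, ∠ = arctan(973/2) ≈ 89.88°
zero (s+250): 250 + j973 → |·| = √(250²+973²) = √1009229 ≈ 1004.6, ∠ = arctan(973/250) ≈ 75.59°
pole (s+4): 4 + j973 → |·| = √(4²+973²) = √946745 ≈ 973.01, ∠ = arctan(973/4) ≈ 89.76°
pole (s+80): 80 + j973 → |·| = √(80²+973²) = √953129 ≈ 976.28, ∠ = arctan(973/80) ≈ 85.30°
pole (s+664): 664 + j973 → |·| = √(664²+973²) = √1387625 ≈ 1178, ∠ = arctan(973/664) ≈ 55.69°
∠H = 165.47° − 230.75° = -65.28°

-65.3°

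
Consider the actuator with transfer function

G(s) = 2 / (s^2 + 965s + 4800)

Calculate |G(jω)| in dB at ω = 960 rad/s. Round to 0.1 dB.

-116.3 dB

Substitute s = j960:
Numerator: 2 = 2 + j0
Denominator: (j960)^2 + 965(j960) + 4800 = -916800 + j926400
|N| = √(2² + 0²) ≈ 2, ∠N ≈ 0.00°
|D| = √(916800² + 926400²) ≈ 1.3034e+06, ∠D ≈ 134.70°
|G| = 2 / 1.3034e+06 ≈ 1.5344e-06
Gain = 20 log₁₀(1.5344e-06) ≈ -116.28 dB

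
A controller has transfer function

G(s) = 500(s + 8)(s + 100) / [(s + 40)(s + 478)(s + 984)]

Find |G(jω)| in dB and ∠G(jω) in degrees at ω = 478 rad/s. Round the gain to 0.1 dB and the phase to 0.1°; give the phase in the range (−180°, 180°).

At s = jω = j478:
zero (s+8): 8 + j478 → |·| = √(8²+478²) = √228548 ≈ 478.07, ∠ = arctan(478/8) ≈ 89.04°
zero (s+100): 100 + j478 → |·| = √(100²+478²) = √238484 ≈ 488.35, ∠ = arctan(478/100) ≈ 78.18°
pole (s+40): 40 + j478 → |·| = √(40²+478²) = √230084 ≈ 479.67, ∠ = arctan(478/40) ≈ 85.22°
pole (s+478): 478 + j478 → |·| = √(478²+478²) = √456968 ≈ 675.99, ∠ = arctan(478/478) ≈ 45.00°
pole (s+984): 984 + j478 → |·| = √(984²+478²) = √1196740 ≈ 1094, ∠ = arctan(478/984) ≈ 25.91°
|G| = 500 · 2.3347e+05 / 3.5473e+08 ≈ 0.32908
Gain = 20 log₁₀(0.32908) ≈ -9.65 dB
∠G = 167.22° − 156.13° = 11.09°

-9.7 dB, 11.1°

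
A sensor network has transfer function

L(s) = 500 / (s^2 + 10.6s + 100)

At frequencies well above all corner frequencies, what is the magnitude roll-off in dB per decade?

-40 dB/decade

Each pole contributes −20 dB/decade at high frequency; each zero contributes +20 dB/decade.
Net: 0 zero(s) − 2 pole(s) → -40 dB/decade.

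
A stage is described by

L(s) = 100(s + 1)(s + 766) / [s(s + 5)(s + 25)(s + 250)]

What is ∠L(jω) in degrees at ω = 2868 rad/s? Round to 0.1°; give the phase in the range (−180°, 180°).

170.6°

At s = jω = j2868:
zero (s+1): 1 + j2868 → |·| = √(1²+2868²) = √8225425 ≈ 2868, ∠ = arctan(2868/1) ≈ 89.98°
zero (s+766): 766 + j2868 → |·| = √(766²+2868²) = √8812180 ≈ 2968.5, ∠ = arctan(2868/766) ≈ 75.05°
pole (s+5): 5 + j2868 → |·| = √(5²+2868²) = √8225449 ≈ 2868, ∠ = arctan(2868/5) ≈ 89.90°
pole (s+25): 25 + j2868 → |·| = √(25²+2868²) = √8226049 ≈ 2868.1, ∠ = arctan(2868/25) ≈ 89.50°
pole (s+250): 250 + j2868 → |·| = √(250²+2868²) = √8287924 ≈ 2878.9, ∠ = arctan(2868/250) ≈ 85.02°
pole at origin: |s| = 2868, ∠ = 90.00° (in denominator)
∠L = 165.03° − 354.42° = -189.39° ≡ 170.61° (principal value)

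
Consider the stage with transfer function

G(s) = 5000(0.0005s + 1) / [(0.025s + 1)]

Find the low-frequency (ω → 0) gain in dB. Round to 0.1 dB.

G(0) = 5000 · 1 / 1 = 5000
20 log₁₀(5000) ≈ 73.98 dB

74.0 dB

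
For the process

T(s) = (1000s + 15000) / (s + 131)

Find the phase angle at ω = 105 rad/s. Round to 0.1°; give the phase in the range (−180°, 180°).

43.2°

Substitute s = j105:
Numerator: 1000(j105) + 15000 = 15000 + j105000
Denominator: (j105) + 131 = 131 + j105
|N| = √(15000² + 105000²) ≈ 1.0607e+05, ∠N ≈ 81.87°
|D| = √(131² + 105²) ≈ 167.89, ∠D ≈ 38.71°
∠T = 81.87° − 38.71° = 43.16°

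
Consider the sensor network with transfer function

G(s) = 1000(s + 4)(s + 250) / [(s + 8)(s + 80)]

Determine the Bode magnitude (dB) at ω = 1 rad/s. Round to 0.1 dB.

At s = jω = j1:
zero (s+4): 4 + j1 → |·| = √(4²+1²) = √17 ≈ 4.1231, ∠ = arctan(1/4) ≈ 14.04°
zero (s+250): 250 + j1 → |·| = √(250²+1²) = √62501 ≈ 250, ∠ = arctan(1/250) ≈ 0.23°
pole (s+8): 8 + j1 → |·| = √(8²+1²) = √65 ≈ 8.0623, ∠ = arctan(1/8) ≈ 7.13°
pole (s+80): 80 + j1 → |·| = √(80²+1²) = √6401 ≈ 80.006, ∠ = arctan(1/80) ≈ 0.72°
|G| = 1000 · 1030.8 / 645.03 ≈ 1598.1
Gain = 20 log₁₀(1598.1) ≈ 64.07 dB

64.1 dB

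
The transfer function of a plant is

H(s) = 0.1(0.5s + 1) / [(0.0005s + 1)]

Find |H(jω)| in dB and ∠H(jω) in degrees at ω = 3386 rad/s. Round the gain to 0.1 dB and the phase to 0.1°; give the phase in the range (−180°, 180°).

38.7 dB, 30.5°

At ω = 3386 rad/s:
zero (1 + j3386·0.5) = 1 + j1693 → |·| ≈ 1693, ∠ ≈ 89.97°
pole (1 + j3386·0.0005) = 1 + j1.693 → |·| ≈ 1.9663, ∠ ≈ 59.43°
|H| = 0.1 · 1693 / (1.9663) ≈ 86.101
Gain = 20 log₁₀(86.101) ≈ 38.70 dB
∠H = (89.97°) − (59.43°) = 30.54°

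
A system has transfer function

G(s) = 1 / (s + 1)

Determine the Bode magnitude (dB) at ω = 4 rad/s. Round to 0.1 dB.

-12.3 dB

Substitute s = j4:
Numerator: 1 = 1 + j0
Denominator: (j4) + 1 = 1 + j4
|N| = √(1² + 0²) ≈ 1, ∠N ≈ 0.00°
|D| = √(1² + 4²) ≈ 4.1231, ∠D ≈ 75.96°
|G| = 1 / 4.1231 ≈ 0.24254
Gain = 20 log₁₀(0.24254) ≈ -12.30 dB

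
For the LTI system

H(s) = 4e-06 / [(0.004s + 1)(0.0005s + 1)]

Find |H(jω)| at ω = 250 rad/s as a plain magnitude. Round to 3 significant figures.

2.81e-06

At ω = 250 rad/s:
pole (1 + j250·0.004) = 1 + j1 → |·| ≈ 1.4142, ∠ ≈ 45.00°
pole (1 + j250·0.0005) = 1 + j0.125 → |·| ≈ 1.0078, ∠ ≈ 7.13°
|H| = 4e-06 · 1 / (1.4142 · 1.0078) ≈ 2.8066e-06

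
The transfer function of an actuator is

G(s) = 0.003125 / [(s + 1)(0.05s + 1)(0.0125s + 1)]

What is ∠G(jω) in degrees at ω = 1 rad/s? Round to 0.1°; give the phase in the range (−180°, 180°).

-48.6°

At ω = 1 rad/s:
pole (1 + j1·1) = 1 + j1 → |·| ≈ 1.4142, ∠ ≈ 45.00°
pole (1 + j1·0.05) = 1 + j0.05 → |·| ≈ 1.0012, ∠ ≈ 2.86°
pole (1 + j1·0.0125) = 1 + j0.0125 → |·| ≈ 1.0001, ∠ ≈ 0.72°
∠G = (0°) − (45.00° + 2.86° + 0.72°) = -48.58°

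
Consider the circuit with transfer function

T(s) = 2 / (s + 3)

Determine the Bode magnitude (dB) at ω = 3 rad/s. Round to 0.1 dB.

-6.5 dB

At s = jω = j3:
pole (s+3): 3 + j3 → |·| = √(3²+3²) = √18 ≈ 4.2426, ∠ = arctan(3/3) ≈ 45.00°
|T| = 2 / 4.2426 ≈ 0.47141
Gain = 20 log₁₀(0.47141) ≈ -6.53 dB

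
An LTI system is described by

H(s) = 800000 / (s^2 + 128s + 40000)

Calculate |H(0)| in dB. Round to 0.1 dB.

26.0 dB

H(0) = 800000 / 40000 = 20
20 log₁₀(20) ≈ 26.02 dB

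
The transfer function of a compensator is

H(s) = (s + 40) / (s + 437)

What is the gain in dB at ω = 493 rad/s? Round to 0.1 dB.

-2.5 dB

At s = jω = j493:
zero (s+40): 40 + j493 → |·| = √(40²+493²) = √244649 ≈ 494.62, ∠ = arctan(493/40) ≈ 85.36°
pole (s+437): 437 + j493 → |·| = √(437²+493²) = √434018 ≈ 658.8, ∠ = arctan(493/437) ≈ 48.45°
|H| = 1 · 494.62 / 658.8 ≈ 0.75079
Gain = 20 log₁₀(0.75079) ≈ -2.49 dB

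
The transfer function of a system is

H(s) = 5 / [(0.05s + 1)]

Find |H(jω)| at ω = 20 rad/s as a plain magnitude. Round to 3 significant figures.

3.54

At ω = 20 rad/s:
pole (1 + j20·0.05) = 1 + j1 → |·| ≈ 1.4142, ∠ ≈ 45.00°
|H| = 5 · 1 / (1.4142) ≈ 3.5356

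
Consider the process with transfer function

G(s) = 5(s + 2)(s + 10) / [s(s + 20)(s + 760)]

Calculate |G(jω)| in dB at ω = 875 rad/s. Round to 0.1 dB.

At s = jω = j875:
zero (s+2): 2 + j875 → |·| = √(2²+875²) = √765629 ≈ 875, ∠ = arctan(875/2) ≈ 89.87°
zero (s+10): 10 + j875 → |·| = √(10²+875²) = √765725 ≈ 875.06, ∠ = arctan(875/10) ≈ 89.35°
pole (s+20): 20 + j875 → |·| = √(20²+875²) = √766025 ≈ 875.23, ∠ = arctan(875/20) ≈ 88.69°
pole (s+760): 760 + j875 → |·| = √(760²+875²) = √1343225 ≈ 1159, ∠ = arctan(875/760) ≈ 49.02°
pole at origin: |s| = 875, ∠ = 90.00° (in denominator)
|G| = 5 · 7.6568e+05 / 8.8759e+08 ≈ 0.0043133
Gain = 20 log₁₀(0.0043133) ≈ -47.30 dB

-47.3 dB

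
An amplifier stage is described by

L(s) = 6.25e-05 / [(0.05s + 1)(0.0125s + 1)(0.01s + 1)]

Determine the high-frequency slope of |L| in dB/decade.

-60 dB/decade

Each pole contributes −20 dB/decade at high frequency; each zero contributes +20 dB/decade.
Net: 0 zero(s) − 3 pole(s) → -60 dB/decade.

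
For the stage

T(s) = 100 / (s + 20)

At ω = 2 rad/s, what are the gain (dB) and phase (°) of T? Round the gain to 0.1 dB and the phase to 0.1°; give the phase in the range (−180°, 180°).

13.9 dB, -5.7°

Substitute s = j2:
Numerator: 100 = 100 + j0
Denominator: (j2) + 20 = 20 + j2
|N| = √(100² + 0²) ≈ 100, ∠N ≈ 0.00°
|D| = √(20² + 2²) ≈ 20.1, ∠D ≈ 5.71°
|T| = 100 / 20.1 ≈ 4.9751
Gain = 20 log₁₀(4.9751) ≈ 13.94 dB
∠T = 0.00° − 5.71° = -5.71°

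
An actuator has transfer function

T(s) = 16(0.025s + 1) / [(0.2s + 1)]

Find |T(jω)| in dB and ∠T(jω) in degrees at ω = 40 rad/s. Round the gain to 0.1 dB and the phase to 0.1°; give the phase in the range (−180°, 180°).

9.0 dB, -37.9°

At ω = 40 rad/s:
zero (1 + j40·0.025) = 1 + j1 → |·| ≈ 1.4142, ∠ ≈ 45.00°
pole (1 + j40·0.2) = 1 + j8 → |·| ≈ 8.0623, ∠ ≈ 82.87°
|T| = 16 · 1.4142 / (8.0623) ≈ 2.8065
Gain = 20 log₁₀(2.8065) ≈ 8.96 dB
∠T = (45.00°) − (82.87°) = -37.87°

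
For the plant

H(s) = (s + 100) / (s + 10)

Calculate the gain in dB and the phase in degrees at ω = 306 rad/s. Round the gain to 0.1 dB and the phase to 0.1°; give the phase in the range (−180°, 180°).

Substitute s = j306:
Numerator: (j306) + 100 = 100 + j306
Denominator: (j306) + 10 = 10 + j306
|N| = √(100² + 306²) ≈ 321.93, ∠N ≈ 71.90°
|D| = √(10² + 306²) ≈ 306.16, ∠D ≈ 88.13°
|H| = 321.93 / 306.16 ≈ 1.0515
Gain = 20 log₁₀(1.0515) ≈ 0.44 dB
∠H = 71.90° − 88.13° = -16.23°

0.4 dB, -16.2°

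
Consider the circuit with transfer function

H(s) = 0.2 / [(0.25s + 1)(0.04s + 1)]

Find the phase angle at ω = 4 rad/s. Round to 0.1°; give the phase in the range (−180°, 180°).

-54.1°

At ω = 4 rad/s:
pole (1 + j4·0.25) = 1 + j1 → |·| ≈ 1.4142, ∠ ≈ 45.00°
pole (1 + j4·0.04) = 1 + j0.16 → |·| ≈ 1.0127, ∠ ≈ 9.09°
∠H = (0°) − (45.00° + 9.09°) = -54.09°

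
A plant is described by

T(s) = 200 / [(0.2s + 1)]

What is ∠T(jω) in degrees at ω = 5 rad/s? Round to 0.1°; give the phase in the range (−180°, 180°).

-45.0°

At ω = 5 rad/s:
pole (1 + j5·0.2) = 1 + j1 → |·| ≈ 1.4142, ∠ ≈ 45.00°
∠T = (0°) − (45.00°) = -45.00°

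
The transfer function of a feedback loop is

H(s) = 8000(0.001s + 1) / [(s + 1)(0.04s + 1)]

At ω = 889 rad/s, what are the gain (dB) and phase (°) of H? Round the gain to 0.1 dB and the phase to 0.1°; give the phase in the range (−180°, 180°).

At ω = 889 rad/s:
zero (1 + j889·0.001) = 1 + j0.889 → |·| ≈ 1.338, ∠ ≈ 41.64°
pole (1 + j889·1) = 1 + j889 → |·| ≈ 889, ∠ ≈ 89.94°
pole (1 + j889·0.04) = 1 + j35.56 → |·| ≈ 35.574, ∠ ≈ 88.39°
|H| = 8000 · 1.338 / (889 · 35.574) ≈ 0.33846
Gain = 20 log₁₀(0.33846) ≈ -9.41 dB
∠H = (41.64°) − (89.94° + 88.39°) = -136.69°

-9.4 dB, -136.7°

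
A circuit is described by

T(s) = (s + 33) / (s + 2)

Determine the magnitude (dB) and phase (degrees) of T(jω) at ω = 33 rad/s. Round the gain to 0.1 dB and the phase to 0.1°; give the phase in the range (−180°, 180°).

3.0 dB, -41.5°

At s = jω = j33:
zero (s+33): 33 + j33 → |·| = √(33²+33²) = √2178 ≈ 46.669, ∠ = arctan(33/33) ≈ 45.00°
pole (s+2): 2 + j33 → |·| = √(2²+33²) = √1093 ≈ 33.061, ∠ = arctan(33/2) ≈ 86.53°
|T| = 1 · 46.669 / 33.061 ≈ 1.4116
Gain = 20 log₁₀(1.4116) ≈ 2.99 dB
∠T = 45.00° − 86.53° = -41.53°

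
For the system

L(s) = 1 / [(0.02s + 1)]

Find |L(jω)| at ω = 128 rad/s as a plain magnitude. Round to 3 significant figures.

At ω = 128 rad/s:
pole (1 + j128·0.02) = 1 + j2.56 → |·| ≈ 2.7484, ∠ ≈ 68.66°
|L| = 1 · 1 / (2.7484) ≈ 0.36385

0.364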